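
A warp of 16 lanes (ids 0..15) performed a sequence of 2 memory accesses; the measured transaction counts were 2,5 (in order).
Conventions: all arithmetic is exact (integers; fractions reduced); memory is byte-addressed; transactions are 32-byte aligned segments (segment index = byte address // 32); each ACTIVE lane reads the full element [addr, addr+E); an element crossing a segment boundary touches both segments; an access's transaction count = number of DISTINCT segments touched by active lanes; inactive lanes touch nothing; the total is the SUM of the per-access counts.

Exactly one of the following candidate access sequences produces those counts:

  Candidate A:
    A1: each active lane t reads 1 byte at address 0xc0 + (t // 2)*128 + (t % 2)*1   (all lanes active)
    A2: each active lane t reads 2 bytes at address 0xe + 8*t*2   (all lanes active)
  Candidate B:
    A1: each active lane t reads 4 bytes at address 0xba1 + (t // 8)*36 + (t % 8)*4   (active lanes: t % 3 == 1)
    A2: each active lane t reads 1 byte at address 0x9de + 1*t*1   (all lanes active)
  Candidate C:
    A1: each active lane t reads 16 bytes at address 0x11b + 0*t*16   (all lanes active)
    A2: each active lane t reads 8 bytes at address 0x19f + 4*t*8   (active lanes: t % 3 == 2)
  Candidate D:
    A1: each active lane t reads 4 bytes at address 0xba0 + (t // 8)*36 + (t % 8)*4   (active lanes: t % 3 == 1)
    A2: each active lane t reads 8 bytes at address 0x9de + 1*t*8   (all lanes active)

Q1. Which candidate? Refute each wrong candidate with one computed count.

A: A1 gives 8 transactions, not 2
B: A2 gives 2 transactions, not 5
C: A2 gives 10 transactions, not 5
D: all counts match (2,5)

Answer: D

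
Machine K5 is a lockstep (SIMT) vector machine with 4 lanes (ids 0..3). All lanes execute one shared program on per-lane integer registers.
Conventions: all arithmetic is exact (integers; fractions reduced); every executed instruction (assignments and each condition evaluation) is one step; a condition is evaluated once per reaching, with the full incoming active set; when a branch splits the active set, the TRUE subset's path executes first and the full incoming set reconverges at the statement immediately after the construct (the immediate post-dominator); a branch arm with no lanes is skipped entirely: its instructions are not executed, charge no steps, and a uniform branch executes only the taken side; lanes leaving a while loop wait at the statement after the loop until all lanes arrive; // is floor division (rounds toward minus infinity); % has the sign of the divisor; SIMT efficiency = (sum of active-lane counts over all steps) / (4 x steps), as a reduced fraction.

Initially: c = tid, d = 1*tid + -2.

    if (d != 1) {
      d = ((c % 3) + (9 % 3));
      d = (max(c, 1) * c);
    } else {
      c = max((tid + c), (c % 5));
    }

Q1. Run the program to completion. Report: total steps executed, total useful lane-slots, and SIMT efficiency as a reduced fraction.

Answer: 4 steps, 11 useful, 11/16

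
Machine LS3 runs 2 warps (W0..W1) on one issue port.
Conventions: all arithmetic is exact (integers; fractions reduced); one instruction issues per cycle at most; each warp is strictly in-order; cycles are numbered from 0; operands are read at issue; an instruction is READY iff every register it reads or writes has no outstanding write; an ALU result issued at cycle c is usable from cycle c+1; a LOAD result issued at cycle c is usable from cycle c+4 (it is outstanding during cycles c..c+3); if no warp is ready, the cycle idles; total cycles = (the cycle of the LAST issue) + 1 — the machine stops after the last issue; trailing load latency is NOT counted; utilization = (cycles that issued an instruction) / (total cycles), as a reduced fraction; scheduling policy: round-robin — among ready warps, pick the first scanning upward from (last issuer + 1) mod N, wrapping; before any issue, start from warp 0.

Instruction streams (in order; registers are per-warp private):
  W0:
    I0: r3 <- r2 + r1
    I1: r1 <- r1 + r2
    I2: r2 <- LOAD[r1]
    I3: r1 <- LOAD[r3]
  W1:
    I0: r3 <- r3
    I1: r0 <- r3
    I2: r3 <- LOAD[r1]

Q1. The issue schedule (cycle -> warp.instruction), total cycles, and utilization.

cycle 0: W0.I0
cycle 1: W1.I0
cycle 2: W0.I1
cycle 3: W1.I1
cycle 4: W0.I2
cycle 5: W1.I2
cycle 6: W0.I3

Answer: 7 cycles, utilization 1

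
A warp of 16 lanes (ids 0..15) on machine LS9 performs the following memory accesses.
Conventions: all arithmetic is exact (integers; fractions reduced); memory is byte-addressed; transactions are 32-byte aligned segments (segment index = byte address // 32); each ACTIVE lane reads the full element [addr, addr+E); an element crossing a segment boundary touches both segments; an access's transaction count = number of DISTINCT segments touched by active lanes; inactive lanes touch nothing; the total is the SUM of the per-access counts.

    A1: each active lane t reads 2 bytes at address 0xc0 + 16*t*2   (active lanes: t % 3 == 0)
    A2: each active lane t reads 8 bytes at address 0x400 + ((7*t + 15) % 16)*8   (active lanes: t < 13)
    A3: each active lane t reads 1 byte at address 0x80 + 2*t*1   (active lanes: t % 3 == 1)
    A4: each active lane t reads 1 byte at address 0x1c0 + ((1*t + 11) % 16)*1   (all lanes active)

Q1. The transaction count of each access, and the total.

A1: 6 transactions
A2: 4 transactions
A3: 1 transaction
A4: 1 transaction

Answer: 6,4,1,1; total 12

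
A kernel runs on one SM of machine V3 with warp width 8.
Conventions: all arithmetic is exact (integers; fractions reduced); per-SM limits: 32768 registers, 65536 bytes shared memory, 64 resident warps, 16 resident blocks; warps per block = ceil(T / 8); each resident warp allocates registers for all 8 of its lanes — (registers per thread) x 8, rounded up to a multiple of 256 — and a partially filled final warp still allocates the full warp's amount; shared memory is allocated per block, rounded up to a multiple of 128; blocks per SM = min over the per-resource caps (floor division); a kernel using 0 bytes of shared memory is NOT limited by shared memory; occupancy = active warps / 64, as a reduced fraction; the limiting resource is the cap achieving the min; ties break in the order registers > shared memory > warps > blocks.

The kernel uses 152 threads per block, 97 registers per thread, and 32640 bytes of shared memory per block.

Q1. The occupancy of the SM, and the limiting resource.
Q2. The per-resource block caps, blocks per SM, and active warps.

Answer: occupancy 19/64, limited by registers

registers: 1 block
shared memory: 2 blocks
warps: 3 blocks
blocks: 16 blocks

Answer: 1 block, 19 active warps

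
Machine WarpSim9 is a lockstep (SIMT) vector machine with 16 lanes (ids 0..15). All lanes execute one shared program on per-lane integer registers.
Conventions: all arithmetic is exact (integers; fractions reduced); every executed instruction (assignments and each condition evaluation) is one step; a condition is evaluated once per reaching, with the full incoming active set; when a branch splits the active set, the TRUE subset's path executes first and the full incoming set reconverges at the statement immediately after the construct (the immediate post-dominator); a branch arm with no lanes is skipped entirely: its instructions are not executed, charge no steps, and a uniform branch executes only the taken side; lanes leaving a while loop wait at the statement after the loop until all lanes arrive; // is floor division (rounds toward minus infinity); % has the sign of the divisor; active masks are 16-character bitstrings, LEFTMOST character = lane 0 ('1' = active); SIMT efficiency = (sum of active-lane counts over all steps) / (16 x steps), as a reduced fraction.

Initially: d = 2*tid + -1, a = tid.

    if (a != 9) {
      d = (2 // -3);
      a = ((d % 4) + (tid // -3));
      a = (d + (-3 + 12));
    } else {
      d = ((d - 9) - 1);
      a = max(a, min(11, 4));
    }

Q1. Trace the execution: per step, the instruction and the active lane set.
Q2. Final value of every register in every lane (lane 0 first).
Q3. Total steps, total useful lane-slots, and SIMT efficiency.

step 0: eval (a != 9)                1111111111111111
step 1: d <- (2 // -3)               1111111110111111
step 2: a <- ((d % 4) + (tid // -3)) 1111111110111111
step 3: a <- (d + (-3 + 12))         1111111110111111
step 4: d <- ((d - 9) - 1)           0000000001000000
step 5: a <- max(a, min(11, 4))      0000000001000000

Answer: 6 steps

d: -1,-1,-1,-1,-1,-1,-1,-1,-1,7,-1,-1,-1,-1,-1,-1
a: 8,8,8,8,8,8,8,8,8,9,8,8,8,8,8,8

steps = 6; useful = 63; efficiency = 63/96 = 21/32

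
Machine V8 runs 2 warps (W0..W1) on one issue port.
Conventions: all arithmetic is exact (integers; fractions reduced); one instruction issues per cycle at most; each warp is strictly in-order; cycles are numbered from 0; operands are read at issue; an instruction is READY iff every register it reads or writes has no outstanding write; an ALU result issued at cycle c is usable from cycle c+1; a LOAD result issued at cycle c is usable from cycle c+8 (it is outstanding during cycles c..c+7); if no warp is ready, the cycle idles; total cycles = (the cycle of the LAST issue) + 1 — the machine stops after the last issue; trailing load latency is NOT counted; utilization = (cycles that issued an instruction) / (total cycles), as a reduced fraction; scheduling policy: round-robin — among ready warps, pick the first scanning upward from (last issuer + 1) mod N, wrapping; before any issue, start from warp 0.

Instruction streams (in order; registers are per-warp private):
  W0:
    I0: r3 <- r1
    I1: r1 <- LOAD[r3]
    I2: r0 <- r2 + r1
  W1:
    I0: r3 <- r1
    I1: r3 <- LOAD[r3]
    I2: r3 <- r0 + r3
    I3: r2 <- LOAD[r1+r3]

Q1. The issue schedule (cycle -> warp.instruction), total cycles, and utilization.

cycle 0: W0.I0
cycle 1: W1.I0
cycle 2: W0.I1
cycle 3: W1.I1
cycle 4: idle
cycle 5: idle
cycle 6: idle
cycle 7: idle
cycle 8: idle
cycle 9: idle
cycle 10: W0.I2
cycle 11: W1.I2
cycle 12: W1.I3

Answer: 13 cycles, utilization 7/13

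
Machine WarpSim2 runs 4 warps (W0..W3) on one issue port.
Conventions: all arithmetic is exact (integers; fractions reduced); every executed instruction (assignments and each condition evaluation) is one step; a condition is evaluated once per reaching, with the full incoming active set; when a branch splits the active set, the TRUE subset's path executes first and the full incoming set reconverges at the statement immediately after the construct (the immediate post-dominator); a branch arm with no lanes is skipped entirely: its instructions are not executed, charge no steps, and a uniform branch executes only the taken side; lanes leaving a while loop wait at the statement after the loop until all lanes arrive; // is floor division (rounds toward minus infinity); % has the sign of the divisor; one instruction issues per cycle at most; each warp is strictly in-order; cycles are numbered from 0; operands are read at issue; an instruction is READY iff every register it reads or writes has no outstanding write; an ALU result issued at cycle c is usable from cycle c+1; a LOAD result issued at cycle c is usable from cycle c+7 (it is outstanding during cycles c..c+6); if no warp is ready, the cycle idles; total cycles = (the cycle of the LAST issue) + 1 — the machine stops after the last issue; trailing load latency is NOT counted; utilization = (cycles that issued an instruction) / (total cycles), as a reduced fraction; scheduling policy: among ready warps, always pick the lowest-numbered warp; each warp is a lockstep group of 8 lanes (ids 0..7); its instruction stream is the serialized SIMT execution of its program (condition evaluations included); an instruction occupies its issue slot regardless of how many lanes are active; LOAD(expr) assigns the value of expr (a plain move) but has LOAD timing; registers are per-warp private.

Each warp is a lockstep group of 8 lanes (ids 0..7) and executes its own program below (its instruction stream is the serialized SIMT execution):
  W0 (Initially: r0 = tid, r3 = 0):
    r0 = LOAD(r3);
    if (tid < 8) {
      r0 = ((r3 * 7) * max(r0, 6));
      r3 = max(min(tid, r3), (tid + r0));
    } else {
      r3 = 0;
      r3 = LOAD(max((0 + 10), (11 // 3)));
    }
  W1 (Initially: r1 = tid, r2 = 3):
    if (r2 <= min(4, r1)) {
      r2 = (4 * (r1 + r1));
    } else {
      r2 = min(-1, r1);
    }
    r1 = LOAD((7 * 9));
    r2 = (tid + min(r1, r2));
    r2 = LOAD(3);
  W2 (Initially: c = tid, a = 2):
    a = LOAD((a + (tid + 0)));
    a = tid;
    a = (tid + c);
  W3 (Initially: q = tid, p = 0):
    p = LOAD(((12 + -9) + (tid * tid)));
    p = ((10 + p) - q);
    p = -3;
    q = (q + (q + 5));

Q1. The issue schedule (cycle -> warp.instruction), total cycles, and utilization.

cycle 0: W0.I0
cycle 1: W0.I1
cycle 2: W1.I0
cycle 3: W1.I1
cycle 4: W1.I2
cycle 5: W1.I3
cycle 6: W2.I0
cycle 7: W0.I2
cycle 8: W0.I3
cycle 9: W3.I0
cycle 10: idle
cycle 11: idle
cycle 12: W1.I4
cycle 13: W1.I5
cycle 14: W2.I1
cycle 15: W2.I2
cycle 16: W3.I1
cycle 17: W3.I2
cycle 18: W3.I3

Answer: 19 cycles, utilization 17/19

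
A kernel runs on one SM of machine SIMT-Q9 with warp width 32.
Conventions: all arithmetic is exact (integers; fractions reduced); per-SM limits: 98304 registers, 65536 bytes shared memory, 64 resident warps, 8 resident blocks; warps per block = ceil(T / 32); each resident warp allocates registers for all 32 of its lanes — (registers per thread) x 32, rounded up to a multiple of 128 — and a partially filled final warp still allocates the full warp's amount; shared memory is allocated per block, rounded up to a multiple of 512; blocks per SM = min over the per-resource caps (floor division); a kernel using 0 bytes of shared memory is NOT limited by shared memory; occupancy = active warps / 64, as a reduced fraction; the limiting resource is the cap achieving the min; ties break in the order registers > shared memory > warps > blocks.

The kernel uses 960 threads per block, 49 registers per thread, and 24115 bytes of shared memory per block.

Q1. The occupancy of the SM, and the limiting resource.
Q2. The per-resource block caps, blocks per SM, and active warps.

Answer: occupancy 15/32, limited by registers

registers: 1 block
shared memory: 2 blocks
warps: 2 blocks
blocks: 8 blocks

Answer: 1 block, 30 active warps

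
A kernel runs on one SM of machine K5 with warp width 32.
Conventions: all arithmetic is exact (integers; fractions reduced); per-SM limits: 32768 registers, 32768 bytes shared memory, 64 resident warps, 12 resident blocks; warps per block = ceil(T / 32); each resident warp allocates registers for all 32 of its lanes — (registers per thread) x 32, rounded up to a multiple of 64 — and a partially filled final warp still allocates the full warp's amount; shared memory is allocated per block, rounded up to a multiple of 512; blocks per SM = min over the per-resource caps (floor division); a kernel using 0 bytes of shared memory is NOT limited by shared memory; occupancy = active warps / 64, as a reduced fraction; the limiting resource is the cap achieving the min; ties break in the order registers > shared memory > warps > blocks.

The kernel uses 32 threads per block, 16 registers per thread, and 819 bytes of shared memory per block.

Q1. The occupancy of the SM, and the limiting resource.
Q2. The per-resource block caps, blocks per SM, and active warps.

Answer: occupancy 3/16, limited by blocks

registers: 64 blocks
shared memory: 32 blocks
warps: 64 blocks
blocks: 12 blocks

Answer: 12 blocks, 12 active warps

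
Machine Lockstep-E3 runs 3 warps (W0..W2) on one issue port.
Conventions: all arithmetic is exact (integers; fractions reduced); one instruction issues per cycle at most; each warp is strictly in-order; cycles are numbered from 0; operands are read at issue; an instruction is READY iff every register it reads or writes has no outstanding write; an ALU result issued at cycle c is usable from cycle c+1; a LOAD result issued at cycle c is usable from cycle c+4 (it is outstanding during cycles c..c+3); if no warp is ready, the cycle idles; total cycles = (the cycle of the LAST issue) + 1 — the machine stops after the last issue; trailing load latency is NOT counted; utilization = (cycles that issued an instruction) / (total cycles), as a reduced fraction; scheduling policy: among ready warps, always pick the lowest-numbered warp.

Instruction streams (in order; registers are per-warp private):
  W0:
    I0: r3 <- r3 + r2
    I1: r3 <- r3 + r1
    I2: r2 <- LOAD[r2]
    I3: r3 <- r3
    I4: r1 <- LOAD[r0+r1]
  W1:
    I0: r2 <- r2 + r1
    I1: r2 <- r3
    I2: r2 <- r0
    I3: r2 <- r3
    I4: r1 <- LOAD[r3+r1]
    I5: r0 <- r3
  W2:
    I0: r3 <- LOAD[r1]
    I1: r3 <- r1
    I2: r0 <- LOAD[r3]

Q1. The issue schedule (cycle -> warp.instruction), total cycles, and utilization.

cycle 0: W0.I0
cycle 1: W0.I1
cycle 2: W0.I2
cycle 3: W0.I3
cycle 4: W0.I4
cycle 5: W1.I0
cycle 6: W1.I1
cycle 7: W1.I2
cycle 8: W1.I3
cycle 9: W1.I4
cycle 10: W1.I5
cycle 11: W2.I0
cycle 12: idle
cycle 13: idle
cycle 14: idle
cycle 15: W2.I1
cycle 16: W2.I2

Answer: 17 cycles, utilization 14/17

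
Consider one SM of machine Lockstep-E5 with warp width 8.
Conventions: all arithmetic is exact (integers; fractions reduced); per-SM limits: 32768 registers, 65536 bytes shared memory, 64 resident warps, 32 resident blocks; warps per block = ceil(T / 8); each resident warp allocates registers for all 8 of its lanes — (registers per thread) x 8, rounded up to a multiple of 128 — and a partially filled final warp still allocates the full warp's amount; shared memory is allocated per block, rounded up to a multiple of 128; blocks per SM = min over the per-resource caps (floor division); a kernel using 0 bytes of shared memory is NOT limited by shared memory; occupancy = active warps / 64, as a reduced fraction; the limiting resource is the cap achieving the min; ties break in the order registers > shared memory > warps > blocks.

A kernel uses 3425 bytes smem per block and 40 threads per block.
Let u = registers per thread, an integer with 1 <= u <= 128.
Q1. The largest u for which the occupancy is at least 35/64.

Answer: u = 112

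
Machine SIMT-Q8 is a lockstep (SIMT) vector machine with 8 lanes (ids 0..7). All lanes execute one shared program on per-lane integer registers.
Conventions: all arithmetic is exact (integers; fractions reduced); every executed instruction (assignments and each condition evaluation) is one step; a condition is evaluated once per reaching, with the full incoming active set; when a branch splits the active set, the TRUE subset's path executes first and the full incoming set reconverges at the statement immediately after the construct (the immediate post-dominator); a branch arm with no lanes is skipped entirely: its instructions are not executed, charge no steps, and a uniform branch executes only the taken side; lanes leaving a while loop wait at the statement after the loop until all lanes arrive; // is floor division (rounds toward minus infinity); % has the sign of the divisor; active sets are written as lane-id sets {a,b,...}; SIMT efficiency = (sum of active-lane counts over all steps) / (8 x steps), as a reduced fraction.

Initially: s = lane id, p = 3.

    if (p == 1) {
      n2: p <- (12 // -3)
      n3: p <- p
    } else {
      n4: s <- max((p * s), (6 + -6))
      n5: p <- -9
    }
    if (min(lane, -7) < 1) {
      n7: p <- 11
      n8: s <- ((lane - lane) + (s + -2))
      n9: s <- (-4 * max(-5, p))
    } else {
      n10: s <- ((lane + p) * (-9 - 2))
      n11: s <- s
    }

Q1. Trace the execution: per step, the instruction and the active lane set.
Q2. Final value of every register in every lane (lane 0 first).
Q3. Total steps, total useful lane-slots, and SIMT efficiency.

step 0: eval (p == 1)                {0,1,2,3,4,5,6,7}
step 1: s <- max((p * s), (6 + -6))  {0,1,2,3,4,5,6,7}
step 2: p <- -9                      {0,1,2,3,4,5,6,7}
step 3: eval (min(lane, -7) < 1)     {0,1,2,3,4,5,6,7}
step 4: p <- 11                      {0,1,2,3,4,5,6,7}
step 5: s <- ((lane - lane) + (s + -2)) {0,1,2,3,4,5,6,7}
step 6: s <- (-4 * max(-5, p))       {0,1,2,3,4,5,6,7}

Answer: 7 steps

s: -44,-44,-44,-44,-44,-44,-44,-44
p: 11,11,11,11,11,11,11,11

steps = 7; useful = 56; efficiency = 56/56 = 1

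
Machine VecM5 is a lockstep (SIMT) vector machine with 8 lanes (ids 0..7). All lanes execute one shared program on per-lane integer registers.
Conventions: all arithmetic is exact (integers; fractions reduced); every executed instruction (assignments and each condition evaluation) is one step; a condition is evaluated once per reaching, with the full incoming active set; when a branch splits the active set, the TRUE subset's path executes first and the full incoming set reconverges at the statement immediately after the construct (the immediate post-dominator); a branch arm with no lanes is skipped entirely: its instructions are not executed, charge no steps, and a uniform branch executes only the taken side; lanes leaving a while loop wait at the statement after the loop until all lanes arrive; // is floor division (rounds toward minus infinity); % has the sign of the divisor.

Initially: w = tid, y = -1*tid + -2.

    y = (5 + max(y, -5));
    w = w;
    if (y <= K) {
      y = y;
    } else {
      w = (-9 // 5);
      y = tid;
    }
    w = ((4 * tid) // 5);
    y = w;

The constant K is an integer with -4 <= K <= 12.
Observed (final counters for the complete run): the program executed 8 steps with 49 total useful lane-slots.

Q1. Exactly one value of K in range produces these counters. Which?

Answer: K = 2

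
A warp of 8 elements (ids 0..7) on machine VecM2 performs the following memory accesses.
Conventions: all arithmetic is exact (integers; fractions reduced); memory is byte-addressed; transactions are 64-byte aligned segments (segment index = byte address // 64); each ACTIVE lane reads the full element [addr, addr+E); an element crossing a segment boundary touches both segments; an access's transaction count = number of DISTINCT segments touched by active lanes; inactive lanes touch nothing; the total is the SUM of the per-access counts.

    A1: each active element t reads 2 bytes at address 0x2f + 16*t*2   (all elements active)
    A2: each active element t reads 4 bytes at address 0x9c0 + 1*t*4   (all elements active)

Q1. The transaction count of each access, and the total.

A1: 5 transactions
A2: 1 transaction

Answer: 5,1; total 6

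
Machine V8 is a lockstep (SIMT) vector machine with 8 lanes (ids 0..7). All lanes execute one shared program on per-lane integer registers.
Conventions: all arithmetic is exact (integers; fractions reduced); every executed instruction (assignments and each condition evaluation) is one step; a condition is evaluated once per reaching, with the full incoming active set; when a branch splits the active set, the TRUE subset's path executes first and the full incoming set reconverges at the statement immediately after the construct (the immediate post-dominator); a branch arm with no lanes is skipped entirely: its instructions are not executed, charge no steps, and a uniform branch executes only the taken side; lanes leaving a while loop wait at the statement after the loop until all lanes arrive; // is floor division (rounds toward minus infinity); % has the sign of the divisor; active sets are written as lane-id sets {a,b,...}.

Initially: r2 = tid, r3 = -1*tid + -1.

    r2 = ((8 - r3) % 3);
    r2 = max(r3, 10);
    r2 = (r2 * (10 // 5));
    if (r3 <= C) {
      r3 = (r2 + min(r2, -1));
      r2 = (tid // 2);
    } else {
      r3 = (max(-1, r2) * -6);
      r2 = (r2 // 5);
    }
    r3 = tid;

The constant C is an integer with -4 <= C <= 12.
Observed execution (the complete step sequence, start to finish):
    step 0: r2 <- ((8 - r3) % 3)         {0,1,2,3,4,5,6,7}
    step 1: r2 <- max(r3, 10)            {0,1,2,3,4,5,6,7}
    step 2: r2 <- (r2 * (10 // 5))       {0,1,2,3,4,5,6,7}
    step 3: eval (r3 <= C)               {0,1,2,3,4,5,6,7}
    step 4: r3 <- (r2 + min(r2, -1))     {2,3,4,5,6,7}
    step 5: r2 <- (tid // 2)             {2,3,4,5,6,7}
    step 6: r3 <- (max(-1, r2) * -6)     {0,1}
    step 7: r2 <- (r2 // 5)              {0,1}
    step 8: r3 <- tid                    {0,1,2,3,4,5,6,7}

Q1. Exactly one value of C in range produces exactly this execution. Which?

Answer: C = -3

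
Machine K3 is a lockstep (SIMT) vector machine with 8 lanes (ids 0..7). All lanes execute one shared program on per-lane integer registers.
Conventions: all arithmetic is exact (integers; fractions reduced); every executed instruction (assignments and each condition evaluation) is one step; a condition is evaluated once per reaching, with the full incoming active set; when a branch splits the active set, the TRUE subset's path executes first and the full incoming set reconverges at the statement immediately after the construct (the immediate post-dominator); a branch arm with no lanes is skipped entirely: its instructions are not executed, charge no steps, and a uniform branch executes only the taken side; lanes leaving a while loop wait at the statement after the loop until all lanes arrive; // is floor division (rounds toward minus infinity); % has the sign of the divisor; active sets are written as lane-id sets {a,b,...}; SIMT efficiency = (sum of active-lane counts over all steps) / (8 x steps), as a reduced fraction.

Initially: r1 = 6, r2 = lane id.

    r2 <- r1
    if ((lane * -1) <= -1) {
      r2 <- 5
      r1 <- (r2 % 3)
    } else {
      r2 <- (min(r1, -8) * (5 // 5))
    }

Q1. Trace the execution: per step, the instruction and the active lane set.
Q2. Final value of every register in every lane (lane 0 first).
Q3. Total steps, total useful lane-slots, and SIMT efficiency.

step 0: r2 <- r1                     {0,1,2,3,4,5,6,7}
step 1: eval ((lane * -1) <= -1)     {0,1,2,3,4,5,6,7}
step 2: r2 <- 5                      {1,2,3,4,5,6,7}
step 3: r1 <- (r2 % 3)               {1,2,3,4,5,6,7}
step 4: r2 <- (min(r1, -8) * (5 // 5)) {0}

Answer: 5 steps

r1: 6,2,2,2,2,2,2,2
r2: -8,5,5,5,5,5,5,5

steps = 5; useful = 31; efficiency = 31/40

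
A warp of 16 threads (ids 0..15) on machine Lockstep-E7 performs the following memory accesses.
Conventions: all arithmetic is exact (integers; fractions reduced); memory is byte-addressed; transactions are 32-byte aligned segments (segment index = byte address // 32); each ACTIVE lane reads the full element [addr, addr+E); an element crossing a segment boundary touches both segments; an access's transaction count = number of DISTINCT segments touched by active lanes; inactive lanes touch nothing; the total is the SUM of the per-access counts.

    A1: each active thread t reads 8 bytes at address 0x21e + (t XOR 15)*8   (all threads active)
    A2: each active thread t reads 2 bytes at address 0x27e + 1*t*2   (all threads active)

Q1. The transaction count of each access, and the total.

A1: 5 transactions
A2: 2 transactions

Answer: 5,2; total 7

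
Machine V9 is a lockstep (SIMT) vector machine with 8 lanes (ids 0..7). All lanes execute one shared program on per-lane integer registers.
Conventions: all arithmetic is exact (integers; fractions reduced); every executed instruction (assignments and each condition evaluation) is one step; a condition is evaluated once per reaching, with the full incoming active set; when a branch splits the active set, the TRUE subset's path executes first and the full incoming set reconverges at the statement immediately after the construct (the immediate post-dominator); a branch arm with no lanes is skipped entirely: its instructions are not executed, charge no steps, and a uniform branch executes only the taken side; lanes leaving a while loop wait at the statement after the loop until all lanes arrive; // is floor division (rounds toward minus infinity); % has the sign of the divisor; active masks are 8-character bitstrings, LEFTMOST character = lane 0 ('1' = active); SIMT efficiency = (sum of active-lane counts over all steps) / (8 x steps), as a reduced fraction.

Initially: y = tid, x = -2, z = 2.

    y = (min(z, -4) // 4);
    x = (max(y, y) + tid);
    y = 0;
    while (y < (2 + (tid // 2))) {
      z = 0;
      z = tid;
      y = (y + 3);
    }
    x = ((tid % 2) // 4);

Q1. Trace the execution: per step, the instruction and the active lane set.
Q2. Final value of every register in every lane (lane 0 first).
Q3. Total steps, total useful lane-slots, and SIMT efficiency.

step 0: y <- (min(z, -4) // 4)       11111111
step 1: x <- (max(y, y) + tid)       11111111
step 2: y <- 0                       11111111
step 3: eval (y < (2 + (tid // 2)))  11111111
step 4: z <- 0                       11111111
step 5: z <- tid                     11111111
step 6: y <- (y + 3)                 11111111
step 7: eval (y < (2 + (tid // 2)))  11111111
step 8: z <- 0                       00001111
step 9: z <- tid                     00001111
step 10: y <- (y + 3)                 00001111
step 11: eval (y < (2 + (tid // 2)))  00001111
step 12: x <- ((tid % 2) // 4)        11111111

Answer: 13 steps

y: 3,3,3,3,6,6,6,6
x: 0,0,0,0,0,0,0,0
z: 0,1,2,3,4,5,6,7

steps = 13; useful = 88; efficiency = 88/104 = 11/13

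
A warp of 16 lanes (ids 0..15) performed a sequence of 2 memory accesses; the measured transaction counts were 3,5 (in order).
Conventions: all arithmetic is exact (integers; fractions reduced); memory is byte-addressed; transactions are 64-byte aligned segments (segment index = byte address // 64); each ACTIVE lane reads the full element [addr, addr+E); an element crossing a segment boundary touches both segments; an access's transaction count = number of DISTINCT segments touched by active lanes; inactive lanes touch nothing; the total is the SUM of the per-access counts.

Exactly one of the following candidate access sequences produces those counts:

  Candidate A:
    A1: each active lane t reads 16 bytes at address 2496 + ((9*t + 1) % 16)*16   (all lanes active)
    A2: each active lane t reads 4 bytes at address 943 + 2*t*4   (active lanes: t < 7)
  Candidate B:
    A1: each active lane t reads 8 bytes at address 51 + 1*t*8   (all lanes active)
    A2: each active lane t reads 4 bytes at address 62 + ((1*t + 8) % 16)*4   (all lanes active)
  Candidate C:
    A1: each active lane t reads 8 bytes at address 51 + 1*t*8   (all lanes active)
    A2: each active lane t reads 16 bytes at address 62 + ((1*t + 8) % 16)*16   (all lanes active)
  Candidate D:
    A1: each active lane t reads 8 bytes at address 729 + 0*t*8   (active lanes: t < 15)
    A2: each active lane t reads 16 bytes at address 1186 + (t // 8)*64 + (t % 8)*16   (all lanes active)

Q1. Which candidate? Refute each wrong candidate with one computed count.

A: A1 gives 4 transactions, not 3
B: A2 gives 2 transactions, not 5
D: A1 gives 1 transaction, not 3
C: all counts match (3,5)

Answer: C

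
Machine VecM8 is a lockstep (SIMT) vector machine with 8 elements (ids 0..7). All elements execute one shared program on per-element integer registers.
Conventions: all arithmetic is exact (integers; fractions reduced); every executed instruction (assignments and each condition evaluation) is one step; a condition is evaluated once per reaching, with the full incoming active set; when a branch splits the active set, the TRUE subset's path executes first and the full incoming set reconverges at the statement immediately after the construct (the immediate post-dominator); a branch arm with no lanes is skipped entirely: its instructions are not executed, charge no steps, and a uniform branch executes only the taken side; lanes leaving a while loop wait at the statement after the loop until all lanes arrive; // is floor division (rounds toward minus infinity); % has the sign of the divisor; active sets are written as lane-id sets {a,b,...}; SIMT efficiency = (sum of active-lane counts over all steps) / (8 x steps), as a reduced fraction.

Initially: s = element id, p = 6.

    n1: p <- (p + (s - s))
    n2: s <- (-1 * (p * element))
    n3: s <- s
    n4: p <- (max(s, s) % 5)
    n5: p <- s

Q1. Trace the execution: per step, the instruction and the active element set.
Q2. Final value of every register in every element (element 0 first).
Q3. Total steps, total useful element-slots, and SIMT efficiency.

step 0: p <- (p + (s - s))           {0,1,2,3,4,5,6,7}
step 1: s <- (-1 * (p * element))    {0,1,2,3,4,5,6,7}
step 2: s <- s                       {0,1,2,3,4,5,6,7}
step 3: p <- (max(s, s) % 5)         {0,1,2,3,4,5,6,7}
step 4: p <- s                       {0,1,2,3,4,5,6,7}

Answer: 5 steps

s: 0,-6,-12,-18,-24,-30,-36,-42
p: 0,-6,-12,-18,-24,-30,-36,-42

steps = 5; useful = 40; efficiency = 40/40 = 1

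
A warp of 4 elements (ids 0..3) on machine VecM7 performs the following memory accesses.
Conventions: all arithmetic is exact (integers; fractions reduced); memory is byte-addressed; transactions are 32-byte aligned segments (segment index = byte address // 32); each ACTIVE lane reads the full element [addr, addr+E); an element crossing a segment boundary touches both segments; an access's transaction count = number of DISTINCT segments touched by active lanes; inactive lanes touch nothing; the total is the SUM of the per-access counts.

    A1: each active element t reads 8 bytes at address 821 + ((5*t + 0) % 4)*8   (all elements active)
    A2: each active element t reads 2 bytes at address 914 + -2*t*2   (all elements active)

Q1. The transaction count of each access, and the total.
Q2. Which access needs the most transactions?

A1: 2 transactions
A2: 1 transaction

Answer: 2,1; total 3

Answer: A1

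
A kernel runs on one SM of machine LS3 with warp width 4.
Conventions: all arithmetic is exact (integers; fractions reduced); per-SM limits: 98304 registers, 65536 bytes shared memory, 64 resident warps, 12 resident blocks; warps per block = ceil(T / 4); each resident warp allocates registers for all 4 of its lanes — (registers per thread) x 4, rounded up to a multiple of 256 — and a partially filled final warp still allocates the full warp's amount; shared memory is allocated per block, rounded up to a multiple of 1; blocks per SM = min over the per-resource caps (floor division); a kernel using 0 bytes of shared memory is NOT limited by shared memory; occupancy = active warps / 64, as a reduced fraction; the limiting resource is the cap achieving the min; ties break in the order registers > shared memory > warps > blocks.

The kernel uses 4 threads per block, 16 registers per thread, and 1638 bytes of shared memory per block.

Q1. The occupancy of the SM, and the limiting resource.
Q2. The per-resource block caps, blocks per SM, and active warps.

Answer: occupancy 3/16, limited by blocks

registers: 384 blocks
shared memory: 40 blocks
warps: 64 blocks
blocks: 12 blocks

Answer: 12 blocks, 12 active warps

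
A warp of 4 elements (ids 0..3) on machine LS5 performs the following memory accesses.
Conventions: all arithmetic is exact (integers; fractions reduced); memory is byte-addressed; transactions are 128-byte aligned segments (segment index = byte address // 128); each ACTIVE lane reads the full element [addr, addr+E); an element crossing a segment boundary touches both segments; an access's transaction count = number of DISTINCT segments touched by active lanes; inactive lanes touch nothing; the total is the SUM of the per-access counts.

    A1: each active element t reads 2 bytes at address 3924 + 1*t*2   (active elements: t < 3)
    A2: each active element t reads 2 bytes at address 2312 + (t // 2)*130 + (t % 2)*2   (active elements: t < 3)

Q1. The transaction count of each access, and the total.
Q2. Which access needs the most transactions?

A1: 1 transaction
A2: 2 transactions

Answer: 1,2; total 3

Answer: A2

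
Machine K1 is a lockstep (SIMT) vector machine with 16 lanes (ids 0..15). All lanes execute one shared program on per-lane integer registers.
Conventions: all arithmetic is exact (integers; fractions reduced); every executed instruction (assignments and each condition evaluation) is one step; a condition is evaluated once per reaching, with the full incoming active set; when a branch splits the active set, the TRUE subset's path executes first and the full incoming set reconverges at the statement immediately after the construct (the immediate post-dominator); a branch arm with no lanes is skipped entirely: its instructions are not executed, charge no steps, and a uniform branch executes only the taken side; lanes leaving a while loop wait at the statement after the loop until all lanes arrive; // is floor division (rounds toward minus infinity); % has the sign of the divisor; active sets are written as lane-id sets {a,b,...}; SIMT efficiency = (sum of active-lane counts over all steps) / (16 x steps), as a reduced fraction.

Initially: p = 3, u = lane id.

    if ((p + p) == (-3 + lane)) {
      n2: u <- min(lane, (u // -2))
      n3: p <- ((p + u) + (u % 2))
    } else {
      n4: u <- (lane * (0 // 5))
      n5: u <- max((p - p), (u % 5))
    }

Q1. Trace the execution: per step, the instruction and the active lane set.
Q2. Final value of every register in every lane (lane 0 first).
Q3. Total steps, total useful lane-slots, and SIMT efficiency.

step 0: eval ((p + p) == (-3 + lane)) {0,1,2,3,4,5,6,7,8,9,10,11,12,13,14,15}
step 1: u <- min(lane, (u // -2))    {9}
step 2: p <- ((p + u) + (u % 2))     {9}
step 3: u <- (lane * (0 // 5))       {0,1,2,3,4,5,6,7,8,10,11,12,13,14,15}
step 4: u <- max((p - p), (u % 5))   {0,1,2,3,4,5,6,7,8,10,11,12,13,14,15}

Answer: 5 steps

p: 3,3,3,3,3,3,3,3,3,-1,3,3,3,3,3,3
u: 0,0,0,0,0,0,0,0,0,-5,0,0,0,0,0,0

steps = 5; useful = 48; efficiency = 48/80 = 3/5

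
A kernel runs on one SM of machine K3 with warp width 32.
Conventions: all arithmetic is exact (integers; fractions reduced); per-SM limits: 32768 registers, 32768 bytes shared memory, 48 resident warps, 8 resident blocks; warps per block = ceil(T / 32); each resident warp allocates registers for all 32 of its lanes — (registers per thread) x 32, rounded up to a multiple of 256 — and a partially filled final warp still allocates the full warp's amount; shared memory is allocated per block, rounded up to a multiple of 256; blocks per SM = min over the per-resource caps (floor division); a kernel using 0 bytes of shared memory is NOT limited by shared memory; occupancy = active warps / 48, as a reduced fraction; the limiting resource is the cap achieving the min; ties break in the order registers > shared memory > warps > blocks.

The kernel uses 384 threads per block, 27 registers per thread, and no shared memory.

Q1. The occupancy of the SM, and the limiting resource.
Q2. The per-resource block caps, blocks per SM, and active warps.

Answer: occupancy 1/2, limited by registers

registers: 2 blocks
shared memory: no limit (kernel uses none)
warps: 4 blocks
blocks: 8 blocks

Answer: 2 blocks, 24 active warps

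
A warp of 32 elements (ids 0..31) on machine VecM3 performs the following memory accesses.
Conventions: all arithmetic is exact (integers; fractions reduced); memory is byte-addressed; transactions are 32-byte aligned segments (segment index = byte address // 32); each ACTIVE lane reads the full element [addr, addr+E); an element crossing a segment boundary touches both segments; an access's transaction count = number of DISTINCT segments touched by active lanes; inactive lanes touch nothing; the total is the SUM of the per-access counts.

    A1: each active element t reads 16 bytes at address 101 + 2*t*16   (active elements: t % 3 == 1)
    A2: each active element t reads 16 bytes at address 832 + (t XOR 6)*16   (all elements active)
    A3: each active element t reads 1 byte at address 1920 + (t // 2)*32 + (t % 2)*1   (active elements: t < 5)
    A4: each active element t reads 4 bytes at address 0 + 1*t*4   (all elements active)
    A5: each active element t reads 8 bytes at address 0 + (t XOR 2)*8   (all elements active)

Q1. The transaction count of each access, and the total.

A1: 11 transactions
A2: 16 transactions
A3: 3 transactions
A4: 4 transactions
A5: 8 transactions

Answer: 11,16,3,4,8; total 42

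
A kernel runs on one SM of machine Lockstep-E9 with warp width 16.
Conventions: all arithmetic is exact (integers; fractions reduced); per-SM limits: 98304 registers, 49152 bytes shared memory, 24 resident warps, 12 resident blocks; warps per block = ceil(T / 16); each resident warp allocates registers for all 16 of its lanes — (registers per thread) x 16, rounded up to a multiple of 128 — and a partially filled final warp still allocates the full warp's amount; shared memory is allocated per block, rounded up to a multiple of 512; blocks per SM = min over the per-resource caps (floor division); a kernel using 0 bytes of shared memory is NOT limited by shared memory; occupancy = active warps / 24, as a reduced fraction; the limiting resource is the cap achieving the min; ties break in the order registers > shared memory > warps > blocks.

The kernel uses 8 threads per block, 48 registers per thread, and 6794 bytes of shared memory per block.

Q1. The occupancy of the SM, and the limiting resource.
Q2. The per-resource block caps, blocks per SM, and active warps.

Answer: occupancy 1/4, limited by shared memory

registers: 128 blocks
shared memory: 6 blocks
warps: 24 blocks
blocks: 12 blocks

Answer: 6 blocks, 6 active warps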